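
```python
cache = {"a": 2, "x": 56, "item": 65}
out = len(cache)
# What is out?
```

Trace:
`cache = {"a": 2, "x": 56, "item": 65}` → cache = {'a': 2, 'x': 56, 'item': 65}
`out = len(cache)` → out = 3
So out = 3

Answer: 3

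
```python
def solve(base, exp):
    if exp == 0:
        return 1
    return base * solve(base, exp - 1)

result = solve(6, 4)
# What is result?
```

solve(6, 4) = 6 * 6 * 6 * 6 = 1296

Answer: 1296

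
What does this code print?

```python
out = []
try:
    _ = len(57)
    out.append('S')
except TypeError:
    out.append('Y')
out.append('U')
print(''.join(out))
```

Execution trace: 'Y' (except TypeError) → 'U' (after the try/except). Output: YU

Answer: YU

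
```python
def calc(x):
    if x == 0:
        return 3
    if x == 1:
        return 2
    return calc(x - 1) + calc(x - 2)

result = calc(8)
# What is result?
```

Build up from base cases: calc(0)=3, calc(1)=2, calc(2)=5, calc(3)=7, calc(4)=12, calc(5)=19, calc(6)=31, ..., calc(8)=81

Answer: 81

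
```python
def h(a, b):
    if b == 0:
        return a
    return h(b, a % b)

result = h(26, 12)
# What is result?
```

h(26, 12) -> h(12, 2) -> h(2, 0) -> 2

Answer: 2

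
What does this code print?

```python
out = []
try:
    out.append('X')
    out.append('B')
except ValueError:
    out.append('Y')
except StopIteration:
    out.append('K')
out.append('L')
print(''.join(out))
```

Execution trace: 'X' (try body) → 'B' (try body, no exception) → 'L' (after the try/except). Output: XBL

Answer: XBL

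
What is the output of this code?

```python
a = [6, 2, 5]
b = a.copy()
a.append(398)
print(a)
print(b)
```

Key concept: list.copy() creates independent copy.
Step by step:
`a = [6, 2, 5]` → a = [6, 2, 5]
`b = a.copy()` → b = [6, 2, 5]
`a.append(398)` → a = [6, 2, 5, 398]
`print(a)` → prints [6, 2, 5, 398]
`print(b)` → prints [6, 2, 5]

Answer:
[6, 2, 5, 398]
[6, 2, 5]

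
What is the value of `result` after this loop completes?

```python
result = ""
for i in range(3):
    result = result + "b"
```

Repeat 'b' 3 times
`result` takes the values: "" → "b" → "bb" → "bbb"

Answer: "bbb"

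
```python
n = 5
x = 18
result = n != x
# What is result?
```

Trace:
`n = 5` → n = 5
`x = 18` → x = 18
`result = n != x` → result = True
So result = True

Answer: True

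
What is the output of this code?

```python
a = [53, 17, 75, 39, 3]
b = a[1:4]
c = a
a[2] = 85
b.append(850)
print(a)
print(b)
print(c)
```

Key concept: slice vs alias.
Step by step:
`a = [53, 17, 75, 39, 3]` → a = [53, 17, 75, 39, 3]
`b = a[1:4]` → b = [17, 75, 39]
`c = a` → c = [53, 17, 75, 39, 3] (same object as a)
`a[2] = 85` → a = [53, 17, 85, 39, 3] (same object as c); c = [53, 17, 85, 39, 3] (same object as a)
`b.append(850)` → b = [17, 75, 39, 850]
`print(a)` → prints [53, 17, 85, 39, 3]
`print(b)` → prints [17, 75, 39, 850]
`print(c)` → prints [53, 17, 85, 39, 3]

Answer:
[53, 17, 85, 39, 3]
[17, 75, 39, 850]
[53, 17, 85, 39, 3]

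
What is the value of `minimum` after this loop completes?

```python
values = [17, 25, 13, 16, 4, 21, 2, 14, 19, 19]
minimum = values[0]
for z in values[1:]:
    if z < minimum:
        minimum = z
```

Minimum of [17, 25, 13, 16, 4, 21, 2, 14, 19, 19]
`minimum` takes the values: 17 → 13 → 4 → 2

Answer: 2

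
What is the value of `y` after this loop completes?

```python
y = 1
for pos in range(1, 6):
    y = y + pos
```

Start at 1, add 1 through 5
`y` takes the values: 1 → 2 → 4 → 7 → 11 → 16

Answer: 16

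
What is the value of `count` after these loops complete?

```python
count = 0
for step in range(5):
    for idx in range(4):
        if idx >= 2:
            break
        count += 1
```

Inner breaks at 2, outer runs 5 times
`count` takes the values: 0 → 1 → 2 → 3 → 4 → 5 → 6 → 7 → 8 → 9 → 10

Answer: 10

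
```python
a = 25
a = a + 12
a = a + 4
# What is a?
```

Trace:
`a = 25` → a = 25
`a = a + 12` → a = 37
`a = a + 4` → a = 41
So a = 41

Answer: 41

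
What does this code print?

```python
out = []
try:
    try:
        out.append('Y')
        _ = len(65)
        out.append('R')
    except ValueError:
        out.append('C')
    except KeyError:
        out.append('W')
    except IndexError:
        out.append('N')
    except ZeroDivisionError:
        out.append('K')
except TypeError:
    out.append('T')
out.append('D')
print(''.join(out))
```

Execution trace: 'Y' (try body) → 'T' (outer except TypeError) → 'D' (after the try/except). Output: YTD

Answer: YTD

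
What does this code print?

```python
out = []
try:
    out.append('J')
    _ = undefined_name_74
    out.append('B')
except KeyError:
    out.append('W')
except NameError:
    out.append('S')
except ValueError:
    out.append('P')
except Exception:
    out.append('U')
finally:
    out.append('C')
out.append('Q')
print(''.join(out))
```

Execution trace: 'J' (try body) → 'S' (except NameError) → 'C' (finally) → 'Q' (after the try/except). Output: JSCQ

Answer: JSCQ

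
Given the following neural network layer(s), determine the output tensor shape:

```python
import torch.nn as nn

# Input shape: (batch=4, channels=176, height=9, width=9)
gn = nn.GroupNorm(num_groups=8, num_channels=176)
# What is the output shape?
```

Input: (4, 176, 9, 9) -> Output: (4, 176, 9, 9)

Answer: (4, 176, 9, 9)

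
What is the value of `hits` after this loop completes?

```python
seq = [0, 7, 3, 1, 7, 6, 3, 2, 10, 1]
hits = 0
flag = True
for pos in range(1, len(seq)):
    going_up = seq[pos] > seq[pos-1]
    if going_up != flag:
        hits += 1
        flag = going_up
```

Count direction changes in [0, 7, 3, 1, 7, 6, 3, 2, 10, 1]
`hits` takes the values: 0 → 1 → 2 → 3 → 4 → 5

Answer: 5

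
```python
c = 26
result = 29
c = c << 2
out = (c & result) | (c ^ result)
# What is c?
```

Trace:
`c = 26` → c = 26
`result = 29` → result = 29
`c = c << 2` → c = 104
`out = (c & result) | (c ^ result)` → out = 125
So c = 104

Answer: 104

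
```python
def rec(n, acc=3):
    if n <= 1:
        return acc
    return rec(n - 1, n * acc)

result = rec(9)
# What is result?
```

Accumulator trace (n, acc): (9, 3) -> (8, 27) -> (7, 216) -> (6, 1512) -> (5, 9072) -> (4, 45360) -> (3, 181440) -> (2, 544320) -> (1, 1088640) -> return 1088640

Answer: 1088640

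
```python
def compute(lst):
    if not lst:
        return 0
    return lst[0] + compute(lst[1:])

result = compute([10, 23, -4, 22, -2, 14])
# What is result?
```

10 + 23 + (-4) + 22 + (-2) + 14 + 0 = 63

Answer: 63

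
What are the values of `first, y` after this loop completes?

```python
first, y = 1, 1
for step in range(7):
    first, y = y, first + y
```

Fibonacci: after 7 iterations
`first, y` takes the values: (1, 1) → (1, 2) → (2, 3) → (3, 5) → (5, 8) → (8, 13) → (13, 21) → (21, 34)

Answer: 21, 34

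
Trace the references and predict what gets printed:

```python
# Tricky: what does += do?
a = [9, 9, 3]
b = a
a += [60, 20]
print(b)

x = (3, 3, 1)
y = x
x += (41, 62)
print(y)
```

Key concept: += behavior differs for mutable vs immutable.
Step by step:
`a = [9, 9, 3]` → a = [9, 9, 3]
`b = a` → b = [9, 9, 3] (same object as a)
`a += [60, 20]` → a = [9, 9, 3, 60, 20] (same object as b); b = [9, 9, 3, 60, 20] (same object as a)
`print(b)` → prints [9, 9, 3, 60, 20]
`x = (3, 3, 1)` → x = (3, 3, 1)
`y = x` → y = (3, 3, 1)
`x += (41, 62)` → x = (3, 3, 1, 41, 62)
`print(y)` → prints (3, 3, 1)

Answer:
[9, 9, 3, 60, 20]
(3, 3, 1)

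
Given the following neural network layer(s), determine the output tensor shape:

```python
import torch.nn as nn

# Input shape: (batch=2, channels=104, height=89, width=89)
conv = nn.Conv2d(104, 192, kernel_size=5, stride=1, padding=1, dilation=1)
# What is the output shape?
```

Input: (2, 104, 89, 89) -> Output: (2, 192, 87, 87)

Answer: (2, 192, 87, 87)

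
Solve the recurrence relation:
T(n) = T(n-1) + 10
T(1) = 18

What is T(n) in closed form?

Unrolling: T(n) = T(1) + 10·(n-1) = 18 + 10(n-1) = 10n + 8.

Answer: T(n) = 10n + 8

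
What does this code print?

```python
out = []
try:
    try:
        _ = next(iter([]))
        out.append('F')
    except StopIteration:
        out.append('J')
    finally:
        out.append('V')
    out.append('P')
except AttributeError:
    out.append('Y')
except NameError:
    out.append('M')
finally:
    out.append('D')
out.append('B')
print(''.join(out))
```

Execution trace: 'J' (inner except StopIteration) → 'V' (inner finally) → 'P' (try body, no exception) → 'D' (finally) → 'B' (after the try/except). Output: JVPDB

Answer: JVPDB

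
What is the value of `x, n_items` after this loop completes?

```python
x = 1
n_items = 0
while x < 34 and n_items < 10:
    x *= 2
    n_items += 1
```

Double until >= 34 or 10 iterations
`x, n_items` takes the values: (1, 0) → (2, 0) → (2, 1) → (4, 1) → (4, 2) → (8, 2) → (8, 3) → (16, 3) → (16, 4) → (32, 4) → (32, 5) → (64, 5) → (64, 6)

Answer: 64, 6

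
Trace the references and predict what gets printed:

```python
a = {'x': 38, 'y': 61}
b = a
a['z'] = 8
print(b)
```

Key concept: dict aliasing.
Step by step:
`a = {'x': 38, 'y': 61}` → a = {'x': 38, 'y': 61}
`b = a` → b = {'x': 38, 'y': 61} (same object as a)
`a['z'] = 8` → a = {'x': 38, 'y': 61, 'z': 8} (same object as b); b = {'x': 38, 'y': 61, 'z': 8} (same object as a)
`print(b)` → prints {'x': 38, 'y': 61, 'z': 8}

Answer: {'x': 38, 'y': 61, 'z': 8}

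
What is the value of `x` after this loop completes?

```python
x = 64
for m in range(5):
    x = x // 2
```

Halve 5 times: 64 // 2^5 = 2
`x` takes the values: 64 → 32 → 16 → 8 → 4 → 2

Answer: 2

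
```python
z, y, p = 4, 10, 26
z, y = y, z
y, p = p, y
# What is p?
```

Trace:
`z, y, p = 4, 10, 26` → z = 4; y = 10; p = 26
`z, y = y, z` → z = 10; y = 4
`y, p = p, y` → y = 26; p = 4
So p = 4

Answer: 4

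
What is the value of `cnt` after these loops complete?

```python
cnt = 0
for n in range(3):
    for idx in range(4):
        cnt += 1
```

3 * 4 = 12
`cnt` takes the values: 0 → 1 → 2 → 3 → 4 → 5 → 6 → 7 → 8 → 9 → 10 → 11 → 12

Answer: 12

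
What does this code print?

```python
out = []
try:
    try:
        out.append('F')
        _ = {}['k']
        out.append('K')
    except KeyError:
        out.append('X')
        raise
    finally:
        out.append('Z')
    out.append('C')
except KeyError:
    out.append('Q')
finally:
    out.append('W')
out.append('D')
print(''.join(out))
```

Execution trace: 'F' (inner try body) → 'X' (inner except KeyError) → 'Z' (inner finally) → 'Q' (except KeyError) → 'W' (finally) → 'D' (after the try/except). Output: FXZQWD

Answer: FXZQWD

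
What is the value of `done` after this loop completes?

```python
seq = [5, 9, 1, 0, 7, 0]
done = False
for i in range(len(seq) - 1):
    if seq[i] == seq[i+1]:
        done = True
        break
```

Check consecutive duplicates in [5, 9, 1, 0, 7, 0]
`done` takes the values: False

Answer: False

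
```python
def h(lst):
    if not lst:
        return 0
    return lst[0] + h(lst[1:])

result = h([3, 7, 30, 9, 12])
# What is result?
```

3 + 7 + 30 + 9 + 12 + 0 = 61

Answer: 61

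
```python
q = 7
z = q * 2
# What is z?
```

Trace:
`q = 7` → q = 7
`z = q * 2` → z = 14
So z = 14

Answer: 14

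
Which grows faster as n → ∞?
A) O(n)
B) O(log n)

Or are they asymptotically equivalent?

O(n) vs O(log n): Higher order terms dominate.

Answer: A) O(n) grows faster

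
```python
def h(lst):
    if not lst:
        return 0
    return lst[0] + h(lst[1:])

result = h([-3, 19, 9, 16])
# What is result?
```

(-3) + 19 + 9 + 16 + 0 = 41

Answer: 41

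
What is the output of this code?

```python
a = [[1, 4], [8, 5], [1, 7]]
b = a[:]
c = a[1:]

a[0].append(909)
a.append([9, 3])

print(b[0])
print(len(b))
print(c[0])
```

Key concept: slice with nested mutation.
Step by step:
`a = [[1, 4], [8, 5], [1, 7]]` → a = [[1, 4], [8, 5], [1, 7]]
`b = a[:]` → b = [[1, 4], [8, 5], [1, 7]]
`c = a[1:]` → c = [[8, 5], [1, 7]]
`a[0].append(909)` → a = [[1, 4, 909], [8, 5], [1, 7]]; b = [[1, 4, 909], [8, 5], [1, 7]]
`a.append([9, 3])` → a = [[1, 4, 909], [8, 5], [1, 7], [9, 3]]
`print(b[0])` → prints [1, 4, 909]
`print(len(b))` → prints 3
`print(c[0])` → prints [8, 5]

Answer:
[1, 4, 909]
3
[8, 5]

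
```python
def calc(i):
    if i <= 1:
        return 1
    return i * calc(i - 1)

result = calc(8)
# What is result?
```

calc(8) = 8 * 7 * 6 * 5 * 4 * 3 * 2 * 1 = 40320

Answer: 40320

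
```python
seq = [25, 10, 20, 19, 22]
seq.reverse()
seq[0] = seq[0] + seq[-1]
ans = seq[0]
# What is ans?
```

Trace:
`seq = [25, 10, 20, 19, 22]` → seq = [25, 10, 20, 19, 22]
`seq.reverse()` → seq = [22, 19, 20, 10, 25]
`seq[0] = seq[0] + seq[-1]` → seq = [47, 19, 20, 10, 25]
`ans = seq[0]` → ans = 47
So ans = 47

Answer: 47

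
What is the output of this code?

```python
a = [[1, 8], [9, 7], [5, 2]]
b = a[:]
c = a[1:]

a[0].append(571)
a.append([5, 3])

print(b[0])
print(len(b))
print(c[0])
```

Key concept: slice with nested mutation.
Step by step:
`a = [[1, 8], [9, 7], [5, 2]]` → a = [[1, 8], [9, 7], [5, 2]]
`b = a[:]` → b = [[1, 8], [9, 7], [5, 2]]
`c = a[1:]` → c = [[9, 7], [5, 2]]
`a[0].append(571)` → a = [[1, 8, 571], [9, 7], [5, 2]]; b = [[1, 8, 571], [9, 7], [5, 2]]
`a.append([5, 3])` → a = [[1, 8, 571], [9, 7], [5, 2], [5, 3]]
`print(b[0])` → prints [1, 8, 571]
`print(len(b))` → prints 3
`print(c[0])` → prints [9, 7]

Answer:
[1, 8, 571]
3
[9, 7]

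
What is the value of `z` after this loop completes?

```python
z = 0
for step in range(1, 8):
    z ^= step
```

XOR of 1 to 7
`z` takes the values: 0 → 1 → 3 → 0 → 4 → 1 → 7 → 0

Answer: 0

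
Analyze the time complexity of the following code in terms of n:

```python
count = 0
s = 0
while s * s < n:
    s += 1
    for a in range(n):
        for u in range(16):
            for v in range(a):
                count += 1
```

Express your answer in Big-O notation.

Each loop level contributes: √n × n × 1 × n. Multiplying the contributions gives O(n^2√n).

Answer: O(n^2√n)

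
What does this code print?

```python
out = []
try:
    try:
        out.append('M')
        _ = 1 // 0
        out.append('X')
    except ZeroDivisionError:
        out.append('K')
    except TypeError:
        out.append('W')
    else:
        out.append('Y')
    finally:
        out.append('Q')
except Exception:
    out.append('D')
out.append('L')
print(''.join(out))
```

Execution trace: 'M' (inner try body) → 'K' (inner except ZeroDivisionError) → 'Q' (inner finally) → 'L' (after the try/except). Output: MKQL

Answer: MKQL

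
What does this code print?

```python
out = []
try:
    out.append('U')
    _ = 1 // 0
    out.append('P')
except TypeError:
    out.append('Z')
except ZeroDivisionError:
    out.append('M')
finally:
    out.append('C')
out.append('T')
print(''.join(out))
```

Execution trace: 'U' (try body) → 'M' (except ZeroDivisionError) → 'C' (finally) → 'T' (after the try/except). Output: UMCT

Answer: UMCT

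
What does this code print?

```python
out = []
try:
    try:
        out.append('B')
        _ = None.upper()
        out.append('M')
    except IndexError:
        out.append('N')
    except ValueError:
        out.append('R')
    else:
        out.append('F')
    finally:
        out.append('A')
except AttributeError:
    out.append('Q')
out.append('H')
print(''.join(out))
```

Execution trace: 'B' (try body) → 'A' (finally) → 'Q' (outer except AttributeError) → 'H' (after the try/except). Output: BAQH

Answer: BAQH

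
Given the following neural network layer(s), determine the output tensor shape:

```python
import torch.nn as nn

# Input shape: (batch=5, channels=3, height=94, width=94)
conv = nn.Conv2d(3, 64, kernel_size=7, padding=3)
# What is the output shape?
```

Input: (5, 3, 94, 94) -> Output: (5, 64, 94, 94)

Answer: (5, 64, 94, 94)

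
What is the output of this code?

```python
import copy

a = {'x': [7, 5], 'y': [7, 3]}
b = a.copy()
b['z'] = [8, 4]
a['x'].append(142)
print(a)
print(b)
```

Key concept: shallow copy of dict with mutable values.
Step by step:
`a = {'x': [7, 5], 'y': [7, 3]}` → a = {'x': [7, 5], 'y': [7, 3]}
`b = a.copy()` → b = {'x': [7, 5], 'y': [7, 3]}
`b['z'] = [8, 4]` → b = {'x': [7, 5], 'y': [7, 3], 'z': [8, 4]}
`a['x'].append(142)` → a = {'x': [7, 5, 142], 'y': [7, 3]}; b = {'x': [7, 5, 142], 'y': [7, 3], 'z': [8, 4]}
`print(a)` → prints {'x': [7, 5, 142], 'y': [7, 3]}
`print(b)` → prints {'x': [7, 5, 142], 'y': [7, 3], 'z': [8, 4]}

Answer:
{'x': [7, 5, 142], 'y': [7, 3]}
{'x': [7, 5, 142], 'y': [7, 3], 'z': [8, 4]}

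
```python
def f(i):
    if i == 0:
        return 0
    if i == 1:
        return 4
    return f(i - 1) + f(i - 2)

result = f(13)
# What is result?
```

Build up from base cases: f(0)=0, f(1)=4, f(2)=4, f(3)=8, f(4)=12, f(5)=20, f(6)=32, ..., f(13)=932

Answer: 932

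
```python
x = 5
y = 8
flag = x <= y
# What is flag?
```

Trace:
`x = 5` → x = 5
`y = 8` → y = 8
`flag = x <= y` → flag = True
So flag = True

Answer: True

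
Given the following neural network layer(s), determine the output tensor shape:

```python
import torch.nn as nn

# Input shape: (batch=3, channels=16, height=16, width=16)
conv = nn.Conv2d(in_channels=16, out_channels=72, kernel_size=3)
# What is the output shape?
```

Input: (3, 16, 16, 16) -> Output: (3, 72, 14, 14)

Answer: (3, 72, 14, 14)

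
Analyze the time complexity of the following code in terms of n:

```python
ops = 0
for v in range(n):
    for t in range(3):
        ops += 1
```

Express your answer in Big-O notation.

Each loop level contributes: n × 1. Multiplying the contributions gives O(n).

Answer: O(n)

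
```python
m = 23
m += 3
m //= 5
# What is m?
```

Trace:
`m = 23` → m = 23
`m += 3` → m = 26
`m //= 5` → m = 5
So m = 5

Answer: 5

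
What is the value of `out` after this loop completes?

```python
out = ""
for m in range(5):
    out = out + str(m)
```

Concatenate digits 0 to 4
`out` takes the values: "" → "0" → "01" → "012" → "0123" → "01234"

Answer: "01234"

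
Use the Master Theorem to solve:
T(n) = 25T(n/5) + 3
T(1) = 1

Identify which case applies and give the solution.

a=25, b=5, f(n)=3. log_5(25) = 2. Since c=0 < 2, Case 1 applies: T(n) = Θ(n^log_b(a)) = O(n^2).

Answer: O(n^2) - Case 1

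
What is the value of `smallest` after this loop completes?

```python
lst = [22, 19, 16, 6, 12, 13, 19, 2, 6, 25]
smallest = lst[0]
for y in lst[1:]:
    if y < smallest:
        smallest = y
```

Minimum of [22, 19, 16, 6, 12, 13, 19, 2, 6, 25]
`smallest` takes the values: 22 → 19 → 16 → 6 → 2

Answer: 2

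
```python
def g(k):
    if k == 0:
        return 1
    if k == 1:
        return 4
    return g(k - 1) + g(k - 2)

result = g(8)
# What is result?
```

Build up from base cases: g(0)=1, g(1)=4, g(2)=5, g(3)=9, g(4)=14, g(5)=23, g(6)=37, ..., g(8)=97

Answer: 97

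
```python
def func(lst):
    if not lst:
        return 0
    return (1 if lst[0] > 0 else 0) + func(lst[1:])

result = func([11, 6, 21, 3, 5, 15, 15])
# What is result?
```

Count of positive elements in [11, 6, 21, 3, 5, 15, 15] = 7

Answer: 7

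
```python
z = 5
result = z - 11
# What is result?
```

Trace:
`z = 5` → z = 5
`result = z - 11` → result = -6
So result = -6

Answer: -6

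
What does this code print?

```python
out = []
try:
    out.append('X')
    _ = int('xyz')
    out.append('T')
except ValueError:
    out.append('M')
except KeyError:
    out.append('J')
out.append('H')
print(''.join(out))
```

Execution trace: 'X' (try body) → 'M' (except ValueError) → 'H' (after the try/except). Output: XMH

Answer: XMH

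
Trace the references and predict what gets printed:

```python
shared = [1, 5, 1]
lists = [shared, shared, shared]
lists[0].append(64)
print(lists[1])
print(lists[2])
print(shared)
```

Key concept: list of same reference.
Step by step:
`shared = [1, 5, 1]` → shared = [1, 5, 1]
`lists = [shared, shared, shared]` → lists = [[1, 5, 1], [1, 5, 1], [1, 5, 1]]
`lists[0].append(64)` → shared = [1, 5, 1, 64]; lists = [[1, 5, 1, 64], [1, 5, 1, 64], [1, 5, 1, 64]]
`print(lists[1])` → prints [1, 5, 1, 64]
`print(lists[2])` → prints [1, 5, 1, 64]
`print(shared)` → prints [1, 5, 1, 64]

Answer:
[1, 5, 1, 64]
[1, 5, 1, 64]
[1, 5, 1, 64]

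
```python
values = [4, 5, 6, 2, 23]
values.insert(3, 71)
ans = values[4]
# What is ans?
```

Trace:
`values = [4, 5, 6, 2, 23]` → values = [4, 5, 6, 2, 23]
`values.insert(3, 71)` → values = [4, 5, 6, 71, 2, 23]
`ans = values[4]` → ans = 2
So ans = 2

Answer: 2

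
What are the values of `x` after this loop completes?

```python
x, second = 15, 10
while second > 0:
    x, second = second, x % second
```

GCD of 15 and 10
`x` takes the values: 15 → 10 → 5

Answer: 5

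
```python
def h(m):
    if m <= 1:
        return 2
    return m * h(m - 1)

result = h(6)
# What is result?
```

h(6) = 6 * 5 * 4 * 3 * 2 * 2 = 1440

Answer: 1440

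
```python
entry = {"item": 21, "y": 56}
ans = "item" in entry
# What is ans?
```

Trace:
`entry = {"item": 21, "y": 56}` → entry = {'item': 21, 'y': 56}
`ans = "item" in entry` → ans = True
So ans = True

Answer: True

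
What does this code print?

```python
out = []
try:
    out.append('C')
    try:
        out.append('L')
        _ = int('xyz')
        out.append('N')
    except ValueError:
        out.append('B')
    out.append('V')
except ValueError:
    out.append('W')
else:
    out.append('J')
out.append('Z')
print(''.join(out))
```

Execution trace: 'C' (try body) → 'L' (inner try body) → 'B' (inner except ValueError) → 'V' (try body, no exception) → 'J' (else) → 'Z' (after the try/except). Output: CLBVJZ

Answer: CLBVJZ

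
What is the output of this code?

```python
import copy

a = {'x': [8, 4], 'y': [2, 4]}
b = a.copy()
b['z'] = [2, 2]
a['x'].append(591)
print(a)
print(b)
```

Key concept: shallow copy of dict with mutable values.
Step by step:
`a = {'x': [8, 4], 'y': [2, 4]}` → a = {'x': [8, 4], 'y': [2, 4]}
`b = a.copy()` → b = {'x': [8, 4], 'y': [2, 4]}
`b['z'] = [2, 2]` → b = {'x': [8, 4], 'y': [2, 4], 'z': [2, 2]}
`a['x'].append(591)` → a = {'x': [8, 4, 591], 'y': [2, 4]}; b = {'x': [8, 4, 591], 'y': [2, 4], 'z': [2, 2]}
`print(a)` → prints {'x': [8, 4, 591], 'y': [2, 4]}
`print(b)` → prints {'x': [8, 4, 591], 'y': [2, 4], 'z': [2, 2]}

Answer:
{'x': [8, 4, 591], 'y': [2, 4]}
{'x': [8, 4, 591], 'y': [2, 4], 'z': [2, 2]}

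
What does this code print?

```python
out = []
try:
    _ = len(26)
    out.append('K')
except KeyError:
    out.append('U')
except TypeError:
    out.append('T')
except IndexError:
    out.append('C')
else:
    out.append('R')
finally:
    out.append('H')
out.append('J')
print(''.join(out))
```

Execution trace: 'T' (except TypeError) → 'H' (finally) → 'J' (after the try/except). Output: THJ

Answer: THJ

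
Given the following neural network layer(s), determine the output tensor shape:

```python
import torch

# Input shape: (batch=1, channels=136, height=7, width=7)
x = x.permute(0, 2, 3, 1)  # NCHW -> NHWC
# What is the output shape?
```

Input: (1, 136, 7, 7) -> Output: (1, 7, 7, 136)

Answer: (1, 7, 7, 136)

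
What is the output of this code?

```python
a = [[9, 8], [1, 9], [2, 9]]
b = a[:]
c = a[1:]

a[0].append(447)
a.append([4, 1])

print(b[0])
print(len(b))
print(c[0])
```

Key concept: slice with nested mutation.
Step by step:
`a = [[9, 8], [1, 9], [2, 9]]` → a = [[9, 8], [1, 9], [2, 9]]
`b = a[:]` → b = [[9, 8], [1, 9], [2, 9]]
`c = a[1:]` → c = [[1, 9], [2, 9]]
`a[0].append(447)` → a = [[9, 8, 447], [1, 9], [2, 9]]; b = [[9, 8, 447], [1, 9], [2, 9]]
`a.append([4, 1])` → a = [[9, 8, 447], [1, 9], [2, 9], [4, 1]]
`print(b[0])` → prints [9, 8, 447]
`print(len(b))` → prints 3
`print(c[0])` → prints [1, 9]

Answer:
[9, 8, 447]
3
[1, 9]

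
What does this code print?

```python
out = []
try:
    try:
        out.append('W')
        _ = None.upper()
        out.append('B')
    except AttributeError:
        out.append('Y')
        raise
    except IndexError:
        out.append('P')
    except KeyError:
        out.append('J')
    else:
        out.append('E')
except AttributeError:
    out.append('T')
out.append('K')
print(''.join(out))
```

Execution trace: 'W' (inner try body) → 'Y' (inner except AttributeError) → 'T' (outer except AttributeError) → 'K' (after the try/except). Output: WYTK

Answer: WYTK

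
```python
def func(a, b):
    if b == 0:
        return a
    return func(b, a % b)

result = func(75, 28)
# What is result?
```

func(75, 28) -> func(28, 19) -> func(19, 9) -> func(9, 1) -> func(1, 0) -> 1

Answer: 1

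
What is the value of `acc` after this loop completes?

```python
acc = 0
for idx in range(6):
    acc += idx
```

Sum of 0 to 5 = 15
`acc` takes the values: 0 → 1 → 3 → 6 → 10 → 15

Answer: 15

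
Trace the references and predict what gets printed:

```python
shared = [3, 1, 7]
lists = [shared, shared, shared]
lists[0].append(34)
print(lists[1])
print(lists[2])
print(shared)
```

Key concept: list of same reference.
Step by step:
`shared = [3, 1, 7]` → shared = [3, 1, 7]
`lists = [shared, shared, shared]` → lists = [[3, 1, 7], [3, 1, 7], [3, 1, 7]]
`lists[0].append(34)` → shared = [3, 1, 7, 34]; lists = [[3, 1, 7, 34], [3, 1, 7, 34], [3, 1, 7, 34]]
`print(lists[1])` → prints [3, 1, 7, 34]
`print(lists[2])` → prints [3, 1, 7, 34]
`print(shared)` → prints [3, 1, 7, 34]

Answer:
[3, 1, 7, 34]
[3, 1, 7, 34]
[3, 1, 7, 34]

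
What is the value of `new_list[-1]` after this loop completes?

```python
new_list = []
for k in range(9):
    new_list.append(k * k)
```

Last element of squares 0 to 8
`new_list` takes the values: [] → [0] → [0, 1] → [0, 1, 4] → [0, 1, 4, 9] → [0, 1, 4, 9, 16] → [0, 1, 4, 9, 16, 25] → [0, 1, 4, 9, 16, 25, 36] → [0, 1, 4, 9, 16, 25, 36, 49] → [0, 1, 4, 9, 16, 25, 36, 49, 64]
So `new_list[-1]` = 64

Answer: 64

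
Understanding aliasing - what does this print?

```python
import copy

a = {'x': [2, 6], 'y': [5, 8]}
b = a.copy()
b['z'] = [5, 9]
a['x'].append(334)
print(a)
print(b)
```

Key concept: shallow copy of dict with mutable values.
Step by step:
`a = {'x': [2, 6], 'y': [5, 8]}` → a = {'x': [2, 6], 'y': [5, 8]}
`b = a.copy()` → b = {'x': [2, 6], 'y': [5, 8]}
`b['z'] = [5, 9]` → b = {'x': [2, 6], 'y': [5, 8], 'z': [5, 9]}
`a['x'].append(334)` → a = {'x': [2, 6, 334], 'y': [5, 8]}; b = {'x': [2, 6, 334], 'y': [5, 8], 'z': [5, 9]}
`print(a)` → prints {'x': [2, 6, 334], 'y': [5, 8]}
`print(b)` → prints {'x': [2, 6, 334], 'y': [5, 8], 'z': [5, 9]}

Answer:
{'x': [2, 6, 334], 'y': [5, 8]}
{'x': [2, 6, 334], 'y': [5, 8], 'z': [5, 9]}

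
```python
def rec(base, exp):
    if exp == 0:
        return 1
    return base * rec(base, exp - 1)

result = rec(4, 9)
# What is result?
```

rec(4, 9) = 4 * 4 * 4 * 4 * 4 * 4 * 4 * 4 * 4 = 262144

Answer: 262144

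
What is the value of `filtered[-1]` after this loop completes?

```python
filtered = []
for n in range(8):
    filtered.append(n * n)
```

Last element of squares 0 to 7
`filtered` takes the values: [] → [0] → [0, 1] → [0, 1, 4] → [0, 1, 4, 9] → [0, 1, 4, 9, 16] → [0, 1, 4, 9, 16, 25] → [0, 1, 4, 9, 16, 25, 36] → [0, 1, 4, 9, 16, 25, 36, 49]
So `filtered[-1]` = 49

Answer: 49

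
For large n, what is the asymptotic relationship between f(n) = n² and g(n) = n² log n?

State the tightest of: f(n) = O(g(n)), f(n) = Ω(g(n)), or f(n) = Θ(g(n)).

n² vs n² log n: f(n) = O(g(n)) but not Ω(g(n)) — n² log n grows strictly faster than n².

Answer: f(n) = O(g(n)) but not Ω(g(n)) — n² log n grows strictly faster than n².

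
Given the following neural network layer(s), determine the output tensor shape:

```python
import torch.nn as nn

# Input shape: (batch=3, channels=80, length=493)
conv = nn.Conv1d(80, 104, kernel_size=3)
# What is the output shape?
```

Input: (3, 80, 493) -> Output: (3, 104, 491)

Answer: (3, 104, 491)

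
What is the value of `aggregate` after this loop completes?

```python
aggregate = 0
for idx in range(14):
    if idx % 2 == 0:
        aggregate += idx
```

Sum of even numbers 0 to 13
`aggregate` takes the values: 0 → 2 → 6 → 12 → 20 → 30 → 42

Answer: 42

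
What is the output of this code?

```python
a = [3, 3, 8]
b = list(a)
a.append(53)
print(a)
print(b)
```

Key concept: list() constructor creates copy.
Step by step:
`a = [3, 3, 8]` → a = [3, 3, 8]
`b = list(a)` → b = [3, 3, 8]
`a.append(53)` → a = [3, 3, 8, 53]
`print(a)` → prints [3, 3, 8, 53]
`print(b)` → prints [3, 3, 8]

Answer:
[3, 3, 8, 53]
[3, 3, 8]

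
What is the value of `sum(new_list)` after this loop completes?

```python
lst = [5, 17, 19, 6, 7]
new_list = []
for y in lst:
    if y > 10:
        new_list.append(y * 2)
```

Sum of doubled values > 10
`new_list` takes the values: [] → [34] → [34, 38]
So `sum(new_list)` = 72

Answer: 72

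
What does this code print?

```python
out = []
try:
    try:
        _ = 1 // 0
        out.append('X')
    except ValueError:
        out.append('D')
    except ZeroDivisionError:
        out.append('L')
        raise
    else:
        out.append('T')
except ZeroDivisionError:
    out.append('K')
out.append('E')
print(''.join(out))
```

Execution trace: 'L' (except ZeroDivisionError) → 'K' (outer except ZeroDivisionError) → 'E' (after the try/except). Output: LKE

Answer: LKE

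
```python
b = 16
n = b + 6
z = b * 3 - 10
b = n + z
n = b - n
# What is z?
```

Trace:
`b = 16` → b = 16
`n = b + 6` → n = 22
`z = b * 3 - 10` → z = 38
`b = n + z` → b = 60
`n = b - n` → n = 38
So z = 38

Answer: 38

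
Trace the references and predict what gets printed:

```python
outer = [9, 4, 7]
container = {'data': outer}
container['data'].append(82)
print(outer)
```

Key concept: dict holds reference to list.
Step by step:
`outer = [9, 4, 7]` → outer = [9, 4, 7]
`container = {'data': outer}` → container = {'data': [9, 4, 7]}
`container['data'].append(82)` → outer = [9, 4, 7, 82]; container = {'data': [9, 4, 7, 82]}
`print(outer)` → prints [9, 4, 7, 82]

Answer: [9, 4, 7, 82]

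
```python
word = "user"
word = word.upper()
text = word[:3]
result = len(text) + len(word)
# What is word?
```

Trace:
`word = "user"` → word = 'user'
`word = word.upper()` → word = 'USER'
`text = word[:3]` → text = 'USE'
`result = len(text) + len(word)` → result = 7
So word = 'USER'

Answer: 'USER'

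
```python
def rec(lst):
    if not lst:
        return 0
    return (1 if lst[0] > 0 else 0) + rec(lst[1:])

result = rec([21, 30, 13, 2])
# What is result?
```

Count of positive elements in [21, 30, 13, 2] = 4

Answer: 4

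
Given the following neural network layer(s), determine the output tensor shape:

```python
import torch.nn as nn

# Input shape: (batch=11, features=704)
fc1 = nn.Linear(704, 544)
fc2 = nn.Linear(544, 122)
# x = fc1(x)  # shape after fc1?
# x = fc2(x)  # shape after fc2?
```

Input: (11, 704) -> after fc1: (11, 544) -> Output: (11, 122)

Answer: (11, 122)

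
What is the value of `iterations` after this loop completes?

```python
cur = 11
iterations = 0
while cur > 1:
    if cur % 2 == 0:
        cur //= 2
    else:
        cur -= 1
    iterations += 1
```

Steps to reduce 11 to 1
`iterations` takes the values: 0 → 1 → 2 → 3 → 4 → 5

Answer: 5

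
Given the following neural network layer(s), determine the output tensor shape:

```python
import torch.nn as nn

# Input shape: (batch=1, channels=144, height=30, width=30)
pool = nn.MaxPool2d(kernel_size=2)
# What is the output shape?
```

Input: (1, 144, 30, 30) -> Output: (1, 144, 15, 15)

Answer: (1, 144, 15, 15)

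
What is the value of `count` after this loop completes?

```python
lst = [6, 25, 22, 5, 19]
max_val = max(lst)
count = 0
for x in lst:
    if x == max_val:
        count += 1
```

Count of max value 25 in [6, 25, 22, 5, 19]
`count` takes the values: 0 → 1

Answer: 1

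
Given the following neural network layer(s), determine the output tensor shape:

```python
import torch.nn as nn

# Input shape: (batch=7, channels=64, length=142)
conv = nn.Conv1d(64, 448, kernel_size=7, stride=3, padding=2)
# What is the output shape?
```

Input: (7, 64, 142) -> Output: (7, 448, 47)

Answer: (7, 448, 47)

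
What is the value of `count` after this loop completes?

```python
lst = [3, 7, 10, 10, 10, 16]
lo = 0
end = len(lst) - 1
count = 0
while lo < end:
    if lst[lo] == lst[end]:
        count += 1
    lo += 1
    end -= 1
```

Count matching pairs from ends
`count` takes the values: 0 → 1

Answer: 1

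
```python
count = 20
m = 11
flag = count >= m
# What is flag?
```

Trace:
`count = 20` → count = 20
`m = 11` → m = 11
`flag = count >= m` → flag = True
So flag = True

Answer: True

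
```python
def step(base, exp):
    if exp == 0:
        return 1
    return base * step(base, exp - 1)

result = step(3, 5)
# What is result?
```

step(3, 5) = 3 * 3 * 3 * 3 * 3 = 243

Answer: 243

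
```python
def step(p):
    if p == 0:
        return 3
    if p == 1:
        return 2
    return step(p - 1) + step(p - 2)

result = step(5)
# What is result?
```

Build up from base cases: step(0)=3, step(1)=2, step(2)=5, step(3)=7, step(4)=12, step(5)=19

Answer: 19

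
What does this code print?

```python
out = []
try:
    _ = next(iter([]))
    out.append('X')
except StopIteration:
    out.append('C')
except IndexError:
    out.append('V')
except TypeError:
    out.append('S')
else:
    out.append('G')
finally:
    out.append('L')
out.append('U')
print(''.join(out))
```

Execution trace: 'C' (except StopIteration) → 'L' (finally) → 'U' (after the try/except). Output: CLU

Answer: CLU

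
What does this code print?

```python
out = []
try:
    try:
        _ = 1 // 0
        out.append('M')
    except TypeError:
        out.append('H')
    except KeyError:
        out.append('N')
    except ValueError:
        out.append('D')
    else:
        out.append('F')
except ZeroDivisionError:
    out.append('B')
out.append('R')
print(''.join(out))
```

Execution trace: 'B' (outer except ZeroDivisionError) → 'R' (after the try/except). Output: BR

Answer: BR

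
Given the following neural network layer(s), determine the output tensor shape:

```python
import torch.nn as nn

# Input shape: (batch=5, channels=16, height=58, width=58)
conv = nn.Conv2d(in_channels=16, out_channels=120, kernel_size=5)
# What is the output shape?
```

Input: (5, 16, 58, 58) -> Output: (5, 120, 54, 54)

Answer: (5, 120, 54, 54)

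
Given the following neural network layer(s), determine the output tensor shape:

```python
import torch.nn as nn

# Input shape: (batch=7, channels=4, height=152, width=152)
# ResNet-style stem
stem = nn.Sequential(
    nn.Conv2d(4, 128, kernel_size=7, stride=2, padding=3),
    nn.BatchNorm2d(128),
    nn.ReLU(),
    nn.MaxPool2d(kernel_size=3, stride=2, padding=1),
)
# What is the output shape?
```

Input: (7, 4, 152, 152) -> after Conv2d 7x7 stride=2: (7, 128, 76, 76) -> Output: (7, 128, 38, 38)

Answer: (7, 128, 38, 38)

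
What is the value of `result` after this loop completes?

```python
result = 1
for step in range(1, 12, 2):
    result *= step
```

Product of 1, 3, 5, ... up to 11
`result` takes the values: 1 → 3 → 15 → 105 → 945 → 10395

Answer: 10395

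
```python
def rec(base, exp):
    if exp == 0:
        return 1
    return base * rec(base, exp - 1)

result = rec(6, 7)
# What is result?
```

rec(6, 7) = 6 * 6 * 6 * 6 * 6 * 6 * 6 = 279936

Answer: 279936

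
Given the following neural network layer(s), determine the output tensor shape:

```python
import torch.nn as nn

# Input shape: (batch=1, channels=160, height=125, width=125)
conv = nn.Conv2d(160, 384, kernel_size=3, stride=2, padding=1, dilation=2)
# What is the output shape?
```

Input: (1, 160, 125, 125) -> Output: (1, 384, 62, 62)

Answer: (1, 384, 62, 62)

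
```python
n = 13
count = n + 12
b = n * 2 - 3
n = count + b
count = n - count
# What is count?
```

Trace:
`n = 13` → n = 13
`count = n + 12` → count = 25
`b = n * 2 - 3` → b = 23
`n = count + b` → n = 48
`count = n - count` → count = 23
So count = 23

Answer: 23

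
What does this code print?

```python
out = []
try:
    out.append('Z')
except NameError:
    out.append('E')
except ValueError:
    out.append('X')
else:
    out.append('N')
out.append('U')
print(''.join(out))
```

Execution trace: 'Z' (try body, no exception) → 'N' (else) → 'U' (after the try/except). Output: ZNU

Answer: ZNU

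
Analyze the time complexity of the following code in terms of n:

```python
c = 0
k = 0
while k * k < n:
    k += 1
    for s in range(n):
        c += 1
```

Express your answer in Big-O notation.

Each loop level contributes: √n × n. Multiplying the contributions gives O(n√n).

Answer: O(n√n)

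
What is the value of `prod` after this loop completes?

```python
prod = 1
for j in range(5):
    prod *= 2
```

2^5 = 32
`prod` takes the values: 1 → 2 → 4 → 8 → 16 → 32

Answer: 32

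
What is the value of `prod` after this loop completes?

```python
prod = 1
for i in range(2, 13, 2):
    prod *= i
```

Product of even numbers 2 to 12
`prod` takes the values: 1 → 2 → 8 → 48 → 384 → 3840 → 46080

Answer: 46080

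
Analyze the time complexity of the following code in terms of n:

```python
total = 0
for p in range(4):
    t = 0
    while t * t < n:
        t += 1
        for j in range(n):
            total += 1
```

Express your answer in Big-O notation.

Each loop level contributes: 1 × √n × n. Multiplying the contributions gives O(n√n).

Answer: O(n√n)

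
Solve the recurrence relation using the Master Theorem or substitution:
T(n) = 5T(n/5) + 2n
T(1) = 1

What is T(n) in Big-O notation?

By Master Theorem: a=5, b=5, f(n)=2n. Since log_5(5) = 1 and f(n) = Θ(n^1), Case 2 applies. T(n) = O(n log n).

Answer: O(n log n)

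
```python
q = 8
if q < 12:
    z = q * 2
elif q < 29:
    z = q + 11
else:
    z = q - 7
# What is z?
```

Trace:
`q = 8` → q = 8
`if q < 12: ...` → q < 12 is True → z = 16
So z = 16

Answer: 16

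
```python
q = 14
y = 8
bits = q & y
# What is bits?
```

Trace:
`q = 14` → q = 14
`y = 8` → y = 8
`bits = q & y` → bits = 8
So bits = 8

Answer: 8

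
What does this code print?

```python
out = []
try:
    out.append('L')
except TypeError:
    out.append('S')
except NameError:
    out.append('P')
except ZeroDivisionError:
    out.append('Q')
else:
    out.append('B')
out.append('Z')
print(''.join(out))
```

Execution trace: 'L' (try body, no exception) → 'B' (else) → 'Z' (after the try/except). Output: LBZ

Answer: LBZ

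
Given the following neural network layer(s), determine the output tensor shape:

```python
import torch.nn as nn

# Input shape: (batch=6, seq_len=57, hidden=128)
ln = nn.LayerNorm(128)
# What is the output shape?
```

Input: (6, 57, 128) -> Output: (6, 57, 128)

Answer: (6, 57, 128)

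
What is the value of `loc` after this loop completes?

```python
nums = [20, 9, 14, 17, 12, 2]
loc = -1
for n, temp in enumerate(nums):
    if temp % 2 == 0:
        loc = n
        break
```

First even number index in [20, 9, 14, 17, 12, 2]
`loc` takes the values: -1 → 0

Answer: 0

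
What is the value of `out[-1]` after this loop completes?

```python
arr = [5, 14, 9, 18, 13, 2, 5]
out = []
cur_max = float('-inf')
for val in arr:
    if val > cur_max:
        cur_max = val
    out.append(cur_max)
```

Running max ends at 18
`out` takes the values: [] → [5] → [5, 14] → [5, 14, 14] → [5, 14, 14, 18] → [5, 14, 14, 18, 18] → [5, 14, 14, 18, 18, 18] → [5, 14, 14, 18, 18, 18, 18]
So `out[-1]` = 18

Answer: 18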